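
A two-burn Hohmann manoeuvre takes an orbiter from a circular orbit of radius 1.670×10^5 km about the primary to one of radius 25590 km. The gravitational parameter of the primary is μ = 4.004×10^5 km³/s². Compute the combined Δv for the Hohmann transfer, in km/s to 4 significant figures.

The Hohmann ellipse has a_t = (r₁ + r₂)/2 = 96295 km.
Circular speed at r₁: v₁ = √(μ/r₁) = √(4.004×10^5/1.670×10^5) = 1.5484 km/s.
Transfer-orbit speed at r₁ (vis-viva equation): v_a = √[μ(2/r₁ − 1/a_t)] = 0.79822 km/s.
First burn Δv₁ = |v_a − v₁| = 0.7502 km/s.
Circular speed at r₂: v₂ = √(μ/r₂) = 3.9556 km/s.
Transfer-orbit speed at r₂: v_p = √[μ(2/r₂ − 1/a_t)] = 5.2092 km/s.
Second burn Δv₂ = |v₂ − v_p| = 1.254 km/s.
Δv = Δv₁ + Δv₂ = 0.7502 + 1.254 = 2.004 km/s.

Δv = 2.004 km/s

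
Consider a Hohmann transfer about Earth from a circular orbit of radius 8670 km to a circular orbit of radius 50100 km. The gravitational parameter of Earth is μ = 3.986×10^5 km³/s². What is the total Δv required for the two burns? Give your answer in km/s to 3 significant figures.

Semi-major axis of the transfer orbit: a_t = (8670 + 50100)/2 = 29385 km.
At r₁ the circular-orbit speed is v₁ = √(μ/r₁) = 6.7805 km/s.
Transfer-orbit speed at r₁ (vis-viva equation): v_p = √[μ(2/r₁ − 1/a_t)] = 8.8535 km/s.
First burn Δv₁ = |v_p − v₁| = 2.073 km/s.
Circular speed at r₂: v₂ = √(μ/r₂) = 2.821 km/s.
Transfer-orbit speed at r₂: v_a = √[μ(2/r₂ − 1/a_t)] = 1.532 km/s.
Second burn Δv₂ = |v₂ − v_a| = 1.289 km/s.
Δv = Δv₁ + Δv₂ = 2.073 + 1.289 = 3.362 km/s.

Δv = 3.36 km/s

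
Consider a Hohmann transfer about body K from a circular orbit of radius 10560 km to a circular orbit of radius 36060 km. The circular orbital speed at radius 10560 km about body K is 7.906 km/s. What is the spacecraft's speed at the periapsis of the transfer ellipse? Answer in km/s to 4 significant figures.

From the circular-orbit relation v² = μ/r at r = 10560 km: μ = v²r = (7.906)² × 10560 = 6.60051×10^5 km³/s².
The Hohmann ellipse has a_t = (r₁ + r₂)/2 = 23310 km.
At periapsis, r = 10560 km.
From the vis-viva equation, v = √[μ(2/r − 1/a_t)] = 9.833 km/s.

v = 9.833 km/s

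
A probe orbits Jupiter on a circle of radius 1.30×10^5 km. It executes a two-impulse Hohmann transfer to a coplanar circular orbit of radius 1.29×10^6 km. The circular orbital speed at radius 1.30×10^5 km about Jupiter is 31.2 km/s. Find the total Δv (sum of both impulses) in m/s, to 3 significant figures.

Δv = 16500 m/s

From the circular-orbit relation v² = μ/r at r = 1.30×10^5 km: μ = v²r = (31.2)² × 1.30×10^5 = 1.26547×10^8 km³/s².
The Hohmann ellipse has a_t = (r₁ + r₂)/2 = 7.100×10^5 km.
Circular speed at r₁: v₁ = √(μ/r₁) = √(1.26547×10^8/1.300×10^5) = 31.200 km/s.
On the transfer ellipse at r₁, v² = μ(2/r − 1/a) gives v_p = √[μ(2/r₁ − 1/a_t)] = 42.055 km/s.
First burn Δv₁ = |v_p − v₁| = 10.855 km/s.
At r₂, v₂ = √(μ/r₂) = 9.90447 km/s.
Transfer-orbit speed at r₂: v_a = √[μ(2/r₂ − 1/a_t)] = 4.23813 km/s.
Second burn Δv₂ = |v₂ − v_a| = 5.6663 km/s.
Total Δv = Δv₁ + Δv₂ = 16.52 km/s.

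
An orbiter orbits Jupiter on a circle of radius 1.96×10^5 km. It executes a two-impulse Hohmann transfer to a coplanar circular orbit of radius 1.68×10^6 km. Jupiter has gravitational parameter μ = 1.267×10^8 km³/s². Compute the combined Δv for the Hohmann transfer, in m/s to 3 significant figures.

Δv = 13300 m/s

Transfer-ellipse semi-major axis a_t = (r₁ + r₂)/2 = (1.960×10^5 + 1.680×10^6)/2 = 9.380×10^5 km.
At r₁ the circular-orbit speed is v₁ = √(μ/r₁) = 25.425 km/s.
On the transfer ellipse at r₁, vis-viva equation gives v_p = √[μ(2/r₁ − 1/a_t)] = 34.026 km/s.
First burn Δv₁ = |v_p − v₁| = 8.601 km/s.
At r₂, v₂ = √(μ/r₂) = 8.6843 km/s.
Transfer-orbit speed at r₂: v_a = √[μ(2/r₂ − 1/a_t)] = 3.9697 km/s.
Second burn Δv₂ = |v₂ − v_a| = 4.715 km/s.
Δv = Δv₁ + Δv₂ = 8.601 + 4.715 = 13.32 km/s.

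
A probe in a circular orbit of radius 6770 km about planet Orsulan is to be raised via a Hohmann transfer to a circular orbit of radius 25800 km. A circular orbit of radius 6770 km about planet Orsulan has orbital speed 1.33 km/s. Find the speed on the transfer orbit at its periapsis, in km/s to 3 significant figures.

v = 1.67 km/s

From the circular-orbit relation v² = μ/r at r = 6770 km: μ = v²r = (1.33)² × 6770 = 11975.5 km³/s².
Transfer-ellipse semi-major axis a_t = (r₁ + r₂)/2 = (6770 + 25800)/2 = 16285 km.
The periapsis of the transfer ellipse is at r = 6770 km.
From the vis-viva equation, v = √[μ(2/r − 1/a_t)] = 1.674 km/s.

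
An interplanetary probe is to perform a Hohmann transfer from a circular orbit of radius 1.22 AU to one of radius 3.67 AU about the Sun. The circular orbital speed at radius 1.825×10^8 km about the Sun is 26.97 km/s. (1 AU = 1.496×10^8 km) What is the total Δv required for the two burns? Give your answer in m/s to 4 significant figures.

Δv = 10640 m/s

From the circular-orbit relation v² = μ/r at r = 1.825×10^8 km: μ = v²r = (26.97)² × 1.825×10^8 = 1.32747×10^11 km³/s².
In km: r₁ = 1.22 × 1.496×10^8 = 1.82512×10^8 km; r₂ = 3.67 × 1.496×10^8 = 5.49032×10^8 km.
Transfer-ellipse semi-major axis a_t = (r₁ + r₂)/2 = (1.82512×10^8 + 5.49032×10^8)/2 = 3.65772×10^8 km.
At r₁ the circular-orbit speed is v₁ = √(μ/r₁) = 26.9691 km/s.
On the transfer ellipse at r₁, vis-viva gives v_p = √[μ(2/r₁ − 1/a_t)] = 33.0415 km/s.
First burn Δv₁ = |v_p − v₁| = 6.072 km/s.
At r₂, v₂ = √(μ/r₂) = 15.5494 km/s.
Transfer-orbit speed at r₂: v_a = √[μ(2/r₂ − 1/a_t)] = 10.9838 km/s.
Second burn Δv₂ = |v₂ − v_a| = 4.566 km/s.
Total Δv = Δv₁ + Δv₂ = 10.64 km/s.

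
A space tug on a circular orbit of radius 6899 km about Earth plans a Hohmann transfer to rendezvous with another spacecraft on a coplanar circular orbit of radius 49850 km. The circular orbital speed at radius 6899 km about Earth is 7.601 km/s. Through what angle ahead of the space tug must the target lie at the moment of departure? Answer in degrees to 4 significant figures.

From the circular-orbit relation v² = μ/r at r = 6899 km: μ = v²r = (7.601)² × 6899 = 3.98591×10^5 km³/s².
Semi-major axis of the transfer orbit: a_t = (6899 + 49850)/2 = 28374.5 km.
Transfer time t = π√(a_t³/μ) = 23784 s.
Target angular speed ω₂ = √(μ/r₂³) = 5.6724×10^-5 rad/s.
Angle swept by the target during transfer: ω₂·t = 1.3491 rad = 77.30°.
Arrival is 180° from departure on the ellipse, so φ = 180° − 77.30° = 102.7°.

φ = 102.7°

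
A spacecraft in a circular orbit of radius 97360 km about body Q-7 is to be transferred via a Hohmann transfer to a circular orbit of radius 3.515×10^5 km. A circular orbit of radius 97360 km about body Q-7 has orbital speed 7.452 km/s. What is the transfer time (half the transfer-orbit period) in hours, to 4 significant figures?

From the circular-orbit relation v² = μ/r at r = 97360 km: μ = v²r = (7.452)² × 97360 = 5.40663×10^6 km³/s².
Semi-major axis of the transfer orbit: a_t = (97360 + 3.515×10^5)/2 = 2.2443×10^5 km.
Half the transfer-orbit period gives t = π√(a_t³/μ) = 1.4365×10^5 s.
Converting: 1.4365×10^5 s ÷ 3600 s/hour = 39.90 hours.

t = 39.90 hours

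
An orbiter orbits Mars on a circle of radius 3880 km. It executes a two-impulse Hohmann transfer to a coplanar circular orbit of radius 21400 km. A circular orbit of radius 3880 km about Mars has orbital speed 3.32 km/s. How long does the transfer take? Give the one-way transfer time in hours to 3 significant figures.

From the circular-orbit relation v² = μ/r at r = 3880 km: μ = v²r = (3.32)² × 3880 = 42766.9 km³/s².
The Hohmann ellipse has a_t = (r₁ + r₂)/2 = 12640 km.
By Kepler's third law the transfer-orbit period is T = 2π√(a_t³/μ), so t = T/2 = 21590 s.
Converting: 21590 s ÷ 3600 s/hour = 6.00 hours.

t = 6.00 hours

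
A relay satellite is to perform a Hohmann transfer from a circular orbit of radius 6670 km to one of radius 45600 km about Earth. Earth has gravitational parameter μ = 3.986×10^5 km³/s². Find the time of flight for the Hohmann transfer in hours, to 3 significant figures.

Semi-major axis of the transfer orbit: a_t = (6670 + 45600)/2 = 26135 km.
Transfer time t = π√(a_t³/μ) = π√((26135)³ / 3.986×10^5) = 21020 s.
Converting: 21020 s ÷ 3600 s/hour = 5.84 hours.

t = 5.84 hours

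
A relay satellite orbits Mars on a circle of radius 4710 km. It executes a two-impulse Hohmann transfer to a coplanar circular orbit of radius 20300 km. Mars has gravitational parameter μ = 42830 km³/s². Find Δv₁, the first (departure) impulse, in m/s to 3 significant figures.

Semi-major axis of the transfer orbit: a_t = (4710 + 20300)/2 = 12505 km.
Circular speed at r = 4710 km: v_c = √(μ/r) = 3.0155 km/s.
Vis-viva on the transfer ellipse at r = 4710 km gives v_t = √[μ(2/r − 1/a_t)] = 3.8421 km/s.
Δv₁ = |v_t − v_c| = |3.8421 − 3.0155| = 0.8266 km/s.

Δv₁ = 827 m/s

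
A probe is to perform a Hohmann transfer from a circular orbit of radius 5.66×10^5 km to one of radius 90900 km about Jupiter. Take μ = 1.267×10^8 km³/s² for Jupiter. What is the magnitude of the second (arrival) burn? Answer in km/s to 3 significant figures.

Semi-major axis of the transfer orbit: a_t = (5.660×10^5 + 90900)/2 = 3.2845×10^5 km.
On the circular orbit at r = 90900 km, v_c = √(μ/r) = 37.33 km/s.
Transfer-orbit speed at the same r (vis-viva, a = a_t): v_t = √[μ(2/r − 1/a_t)] = 49.01 km/s.
Δv₂ = |v_t − v_c| = |49.01 − 37.33| = 11.68 km/s.

Δv₂ = 11.7 km/s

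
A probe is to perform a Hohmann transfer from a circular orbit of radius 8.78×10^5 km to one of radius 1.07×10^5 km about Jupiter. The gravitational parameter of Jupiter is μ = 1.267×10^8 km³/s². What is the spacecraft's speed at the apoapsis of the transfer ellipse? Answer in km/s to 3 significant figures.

v = 5.60 km/s

Transfer-ellipse semi-major axis a_t = (r₁ + r₂)/2 = (8.780×10^5 + 1.070×10^5)/2 = 4.925×10^5 km.
At apoapsis, r = 8.780×10^5 km.
Vis-viva: v = √[μ(2/r − 1/a_t)] = √[1.267×10^8 × (2/8.780×10^5 − 1/4.925×10^5)] = 5.599 km/s.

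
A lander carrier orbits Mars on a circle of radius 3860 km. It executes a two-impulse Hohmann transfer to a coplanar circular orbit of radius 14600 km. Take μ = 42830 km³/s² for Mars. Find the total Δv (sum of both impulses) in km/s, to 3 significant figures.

Δv = 1.46 km/s

Semi-major axis of the transfer orbit: a_t = (3860 + 14600)/2 = 9230 km.
At r₁ the circular-orbit speed is v₁ = √(μ/r₁) = 3.3310 km/s.
On the transfer ellipse at r₁, vis-viva equation gives v_p = √[μ(2/r₁ − 1/a_t)] = 4.1894 km/s.
First burn Δv₁ = |v_p − v₁| = 0.85840 km/s.
Circular speed at r₂: v₂ = √(μ/r₂) = 1.7127643 km/s.
Transfer-orbit speed at r₂: v_a = √[μ(2/r₂ − 1/a_t)] = 1.1076190 km/s.
Second burn Δv₂ = |v₂ − v_a| = 0.60515 km/s.
Total Δv = Δv₁ + Δv₂ = 1.464 km/s.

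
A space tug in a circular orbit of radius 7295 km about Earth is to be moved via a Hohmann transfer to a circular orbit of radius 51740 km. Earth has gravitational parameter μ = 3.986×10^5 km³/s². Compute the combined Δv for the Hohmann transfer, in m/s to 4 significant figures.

Transfer-ellipse semi-major axis a_t = (r₁ + r₂)/2 = (7295 + 51740)/2 = 29517.5 km.
Circular speed at r₁: v₁ = √(μ/r₁) = √(3.986×10^5/7295) = 7.3919 km/s.
On the transfer ellipse at r₁, v² = μ(2/r − 1/a) gives v_p = √[μ(2/r₁ − 1/a_t)] = 9.7865 km/s.
First burn Δv₁ = |v_p − v₁| = 2.3946 km/s.
At r₂, v₂ = √(μ/r₂) = 2.7756 km/s.
Transfer-orbit speed at r₂: v_a = √[μ(2/r₂ − 1/a_t)] = 1.3798 km/s.
Second burn Δv₂ = |v₂ − v_a| = 1.3958 km/s.
Δv = Δv₁ + Δv₂ = 2.3946 + 1.3958 = 3.790 km/s.

Δv = 3790 m/s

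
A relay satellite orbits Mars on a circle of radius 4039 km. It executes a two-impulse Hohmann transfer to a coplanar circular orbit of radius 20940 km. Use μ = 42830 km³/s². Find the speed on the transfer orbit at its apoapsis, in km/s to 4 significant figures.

The Hohmann ellipse has a_t = (r₁ + r₂)/2 = 12489.5 km.
At apoapsis, r = 20940 km.
From the vis-viva equation, v = √[μ(2/r − 1/a_t)] = 0.8133 km/s.

v = 0.8133 km/s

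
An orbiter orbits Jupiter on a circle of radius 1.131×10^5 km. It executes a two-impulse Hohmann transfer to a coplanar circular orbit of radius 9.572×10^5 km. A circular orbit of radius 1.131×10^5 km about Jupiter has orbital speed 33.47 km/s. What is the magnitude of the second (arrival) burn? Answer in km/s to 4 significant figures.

Δv₂ = 6.216 km/s

From the circular-orbit relation v² = μ/r at r = 1.131×10^5 km: μ = v²r = (33.47)² × 1.131×10^5 = 1.26699×10^8 km³/s².
Transfer-ellipse semi-major axis a_t = (r₁ + r₂)/2 = (1.131×10^5 + 9.572×10^5)/2 = 5.3515×10^5 km.
On the circular orbit at r = 9.572×10^5 km, v_c = √(μ/r) = 11.505 km/s.
Vis-viva on the transfer ellipse at r = 9.572×10^5 km gives v_t = √[μ(2/r − 1/a_t)] = 5.2891 km/s.
Δv₂ = |v_t − v_c| = |5.2891 − 11.505| = 6.216 km/s.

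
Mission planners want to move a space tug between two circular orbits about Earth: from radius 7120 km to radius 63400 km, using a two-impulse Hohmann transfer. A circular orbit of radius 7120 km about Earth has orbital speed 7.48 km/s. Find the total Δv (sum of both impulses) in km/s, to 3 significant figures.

Δv = 3.93 km/s

From the circular-orbit relation v² = μ/r at r = 7120 km: μ = v²r = (7.48)² × 7120 = 3.98367×10^5 km³/s².
Transfer-ellipse semi-major axis a_t = (r₁ + r₂)/2 = (7120 + 63400)/2 = 35260 km.
Circular speed at r₁: v₁ = √(μ/r₁) = √(3.98367×10^5/7120) = 7.480 km/s.
On the transfer ellipse at r₁, vis-viva gives v_p = √[μ(2/r₁ − 1/a_t)] = 10.03 km/s.
First burn Δv₁ = |v_p − v₁| = 2.550 km/s.
Circular speed at r₂: v₂ = √(μ/r₂) = 2.5067 km/s.
Transfer-orbit speed at r₂: v_a = √[μ(2/r₂ − 1/a_t)] = 1.1264 km/s.
Second burn Δv₂ = |v₂ − v_a| = 1.380 km/s.
Total Δv = Δv₁ + Δv₂ = 3.930 km/s.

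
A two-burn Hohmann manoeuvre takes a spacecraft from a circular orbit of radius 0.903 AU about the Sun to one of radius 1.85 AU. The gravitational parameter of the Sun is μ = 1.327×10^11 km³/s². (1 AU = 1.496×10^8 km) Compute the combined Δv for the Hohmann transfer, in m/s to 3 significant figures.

In km: r₁ = 0.903 × 1.496×10^8 = 1.350888×10^8 km; r₂ = 1.85 × 1.496×10^8 = 2.7676×10^8 km.
Transfer-ellipse semi-major axis a_t = (r₁ + r₂)/2 = (1.350888×10^8 + 2.7676×10^8)/2 = 2.059244×10^8 km.
At r₁ the circular-orbit speed is v₁ = √(μ/r₁) = 31.342 km/s.
On the transfer ellipse at r₁, vis-viva gives v_p = √[μ(2/r₁ − 1/a_t)] = 36.335 km/s.
First burn Δv₁ = |v_p − v₁| = 4.993 km/s.
Circular speed at r₂: v₂ = √(μ/r₂) = 21.897 km/s.
Transfer-orbit speed at r₂: v_a = √[μ(2/r₂ − 1/a_t)] = 17.735 km/s.
Second burn Δv₂ = |v₂ − v_a| = 4.162 km/s.
Δv = Δv₁ + Δv₂ = 4.993 + 4.162 = 9.155 km/s.

Δv = 9150 m/s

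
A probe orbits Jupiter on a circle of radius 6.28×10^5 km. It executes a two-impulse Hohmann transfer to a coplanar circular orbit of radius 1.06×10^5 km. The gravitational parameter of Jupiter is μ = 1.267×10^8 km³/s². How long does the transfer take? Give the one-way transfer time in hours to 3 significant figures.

Transfer-ellipse semi-major axis a_t = (r₁ + r₂)/2 = (6.280×10^5 + 1.060×10^5)/2 = 3.670×10^5 km.
Half the transfer-orbit period gives t = π√(a_t³/μ) = 62050 s.
Converting: 62050 s ÷ 3600 s/hour = 17.2 hours.

t = 17.2 hours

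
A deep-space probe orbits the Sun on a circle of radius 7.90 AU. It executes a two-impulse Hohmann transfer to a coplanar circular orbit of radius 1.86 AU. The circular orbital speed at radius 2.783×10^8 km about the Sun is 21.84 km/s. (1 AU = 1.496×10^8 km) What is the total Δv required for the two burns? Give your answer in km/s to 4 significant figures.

From the circular-orbit relation v² = μ/r at r = 2.783×10^8 km: μ = v²r = (21.84)² × 2.783×10^8 = 1.32745×10^11 km³/s².
In km: r₁ = 7.90 × 1.496×10^8 = 1.18184×10^9 km; r₂ = 1.86 × 1.496×10^8 = 2.78256×10^8 km.
The Hohmann ellipse has a_t = (r₁ + r₂)/2 = 7.30048×10^8 km.
At r₁ the circular-orbit speed is v₁ = √(μ/r₁) = 10.598 km/s.
Transfer-orbit speed at r₁ (v² = μ(2/r − 1/a)): v_a = √[μ(2/r₁ − 1/a_t)] = 6.5430 km/s.
First burn Δv₁ = |v_a − v₁| = 4.055 km/s.
Circular speed at r₂: v₂ = √(μ/r₂) = 21.842 km/s.
Transfer-orbit speed at r₂: v_p = √[μ(2/r₂ − 1/a_t)] = 27.790 km/s.
Second burn Δv₂ = |v₂ − v_p| = 5.948 km/s.
Total Δv = Δv₁ + Δv₂ = 10.00 km/s.

Δv = 10.00 km/s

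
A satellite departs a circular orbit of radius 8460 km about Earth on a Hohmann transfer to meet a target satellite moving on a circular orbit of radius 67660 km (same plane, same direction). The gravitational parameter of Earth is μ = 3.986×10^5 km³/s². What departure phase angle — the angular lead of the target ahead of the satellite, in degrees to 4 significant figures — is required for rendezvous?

Transfer-ellipse semi-major axis a_t = (r₁ + r₂)/2 = (8460 + 67660)/2 = 38060 km.
The half-period of the transfer ellipse is t = π√(a_t³/μ) = 36950 s.
Target angular speed ω₂ = √(μ/r₂³) = 3.587×10^-5 rad/s.
Angle swept by the target during transfer: ω₂·t = 1.3254 rad = 75.94°.
Arrival is 180° from departure on the ellipse, so φ = 180° − 75.94° = 104.1°.

φ = 104.1°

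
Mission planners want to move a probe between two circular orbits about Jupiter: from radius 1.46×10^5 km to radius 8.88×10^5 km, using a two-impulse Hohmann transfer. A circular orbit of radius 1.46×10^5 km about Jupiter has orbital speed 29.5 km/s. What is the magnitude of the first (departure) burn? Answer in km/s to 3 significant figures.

From the circular-orbit relation v² = μ/r at r = 1.46×10^5 km: μ = v²r = (29.5)² × 1.46×10^5 = 1.27056×10^8 km³/s².
Transfer-ellipse semi-major axis a_t = (r₁ + r₂)/2 = (1.460×10^5 + 8.880×10^5)/2 = 5.170×10^5 km.
Circular speed at r = 1.460×10^5 km: v_c = √(μ/r) = 29.500 km/s.
Transfer-orbit speed at the same r (vis-viva, a = a_t): v_t = √[μ(2/r − 1/a_t)] = 38.662 km/s.
Δv₁ = |v_t − v_c| = |38.662 − 29.500| = 9.162 km/s.

Δv₁ = 9.16 km/s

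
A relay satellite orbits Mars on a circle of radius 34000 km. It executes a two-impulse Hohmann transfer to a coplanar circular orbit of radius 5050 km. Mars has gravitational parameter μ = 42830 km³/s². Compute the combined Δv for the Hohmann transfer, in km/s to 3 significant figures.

The Hohmann ellipse has a_t = (r₁ + r₂)/2 = 19525 km.
Circular speed at r₁: v₁ = √(μ/r₁) = √(42830/34000) = 1.1224 km/s.
On the transfer ellipse at r₁, vis-viva equation gives v_a = √[μ(2/r₁ − 1/a_t)] = 0.57080 km/s.
First burn Δv₁ = |v_a − v₁| = 0.5516 km/s.
Circular speed at r₂: v₂ = √(μ/r₂) = 2.9122 km/s.
Transfer-orbit speed at r₂: v_p = √[μ(2/r₂ − 1/a_t)] = 3.8430 km/s.
Second burn Δv₂ = |v₂ − v_p| = 0.9308 km/s.
Total Δv = Δv₁ + Δv₂ = 1.482 km/s.

Δv = 1.48 km/s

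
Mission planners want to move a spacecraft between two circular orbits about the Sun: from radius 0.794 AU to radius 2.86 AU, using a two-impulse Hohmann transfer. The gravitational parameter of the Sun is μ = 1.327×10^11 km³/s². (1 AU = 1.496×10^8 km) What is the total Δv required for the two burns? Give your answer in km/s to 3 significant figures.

In km: r₁ = 0.794 × 1.496×10^8 = 1.187824×10^8 km; r₂ = 2.86 × 1.496×10^8 = 4.27856×10^8 km.
Transfer-ellipse semi-major axis a_t = (r₁ + r₂)/2 = (1.187824×10^8 + 4.27856×10^8)/2 = 2.733192×10^8 km.
Circular speed at r₁: v₁ = √(μ/r₁) = √(1.327×10^11/1.187824×10^8) = 33.424 km/s.
Transfer-orbit speed at r₁ (vis-viva): v_p = √[μ(2/r₁ − 1/a_t)] = 41.819 km/s.
First burn Δv₁ = |v_p − v₁| = 8.395 km/s.
Circular speed at r₂: v₂ = √(μ/r₂) = 17.611 km/s.
Transfer-orbit speed at r₂: v_a = √[μ(2/r₂ − 1/a_t)] = 11.610 km/s.
Second burn Δv₂ = |v₂ − v_a| = 6.001 km/s.
Δv = Δv₁ + Δv₂ = 8.395 + 6.001 = 14.40 km/s.

Δv = 14.4 km/s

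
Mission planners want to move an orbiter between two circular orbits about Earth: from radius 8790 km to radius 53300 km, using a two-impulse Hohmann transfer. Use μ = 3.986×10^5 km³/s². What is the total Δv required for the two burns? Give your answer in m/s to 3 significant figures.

Semi-major axis of the transfer orbit: a_t = (8790 + 53300)/2 = 31045 km.
At r₁ the circular-orbit speed is v₁ = √(μ/r₁) = 6.7340 km/s.
Transfer-orbit speed at r₁ (vis-viva): v_p = √[μ(2/r₁ − 1/a_t)] = 8.8235 km/s.
First burn Δv₁ = |v_p − v₁| = 2.0895 km/s.
At r₂, v₂ = √(μ/r₂) = 2.73467 km/s.
Transfer-orbit speed at r₂: v_a = √[μ(2/r₂ − 1/a_t)] = 1.45514 km/s.
Second burn Δv₂ = |v₂ − v_a| = 1.2795 km/s.
Total Δv = Δv₁ + Δv₂ = 3.369 km/s.

Δv = 3370 m/s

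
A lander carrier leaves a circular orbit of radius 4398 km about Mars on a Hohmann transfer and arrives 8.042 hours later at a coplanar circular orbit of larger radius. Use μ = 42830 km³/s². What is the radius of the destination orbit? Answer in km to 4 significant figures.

Transfer time t = 8.042 hours = 28951.2 s, and t = π√(a_t³/μ).
So a_t = (μ t²/π²)^(1/3) = (42830 × (28951.2)² / π²)^(1/3) = 15379 km.
Since a_t = (r₁ + r₂)/2, r₂ = 2a_t − r₁ = 2×15379 − 4398 = 26360 km.

r₂ = 26360 km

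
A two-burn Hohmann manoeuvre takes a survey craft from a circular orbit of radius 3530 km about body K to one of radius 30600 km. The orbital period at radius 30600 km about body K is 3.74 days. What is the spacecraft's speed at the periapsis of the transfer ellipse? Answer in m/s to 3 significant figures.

v = 2350 m/s

From Kepler's third law T² = 4π²r³/μ at r = 30600 km, T = 3.74 days = 3.74 × 86400 s = 3.23136×10^5 s: μ = 4π²r³/T² = 10833.1 km³/s².
Transfer-ellipse semi-major axis a_t = (r₁ + r₂)/2 = (3530 + 30600)/2 = 17065 km.
The periapsis of the transfer ellipse is at r = 3530 km.
From the vis-viva equation, v = √[μ(2/r − 1/a_t)] = 2.346 km/s.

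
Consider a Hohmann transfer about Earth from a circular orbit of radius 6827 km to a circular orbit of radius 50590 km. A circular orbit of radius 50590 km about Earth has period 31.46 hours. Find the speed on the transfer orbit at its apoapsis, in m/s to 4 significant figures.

v = 1369 m/s

From Kepler's third law T² = 4π²r³/μ at r = 50590 km, T = 31.46 hours = 31.46 × 3600 s = 1.13256×10^5 s: μ = 4π²r³/T² = 3.98503×10^5 km³/s².
The Hohmann ellipse has a_t = (r₁ + r₂)/2 = 28708.5 km.
The apoapsis of the transfer ellipse is at r = 50590 km.
Applying v² = μ(2/r − 1/a_t): v = 1.369 km/s.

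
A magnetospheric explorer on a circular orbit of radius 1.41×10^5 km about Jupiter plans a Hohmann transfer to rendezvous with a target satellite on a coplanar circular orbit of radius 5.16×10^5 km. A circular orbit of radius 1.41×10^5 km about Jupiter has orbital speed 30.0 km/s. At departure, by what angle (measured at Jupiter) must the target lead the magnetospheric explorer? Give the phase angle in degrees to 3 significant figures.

φ = 88.6°

From the circular-orbit relation v² = μ/r at r = 1.41×10^5 km: μ = v²r = (30.0)² × 1.41×10^5 = 1.26900×10^8 km³/s².
The Hohmann ellipse has a_t = (r₁ + r₂)/2 = 3.285×10^5 km.
Transfer time t = π√(a_t³/μ) = 52510 s.
The target's mean motion on its circular orbit is ω₂ = √(μ/r₂³) = 3.039×10^-5 rad/s.
Angle swept by the target during transfer: ω₂·t = 1.5958 rad = 91.43°.
Arrival is 180° from departure on the ellipse, so φ = 180° − 91.43° = 88.6°.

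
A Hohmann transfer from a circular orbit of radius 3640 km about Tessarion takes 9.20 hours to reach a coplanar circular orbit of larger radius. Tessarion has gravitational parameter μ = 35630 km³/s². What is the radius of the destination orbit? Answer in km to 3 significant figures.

Transfer time t = 9.20 hours = 33120 s, and t = π√(a_t³/μ).
So a_t = (μ t²/π²)^(1/3) = (35630 × (33120)² / π²)^(1/3) = 15821 km.
Since a_t = (r₁ + r₂)/2, r₂ = 2a_t − r₁ = 2×15821 − 3640 = 28002 km.

r₂ = 28000 km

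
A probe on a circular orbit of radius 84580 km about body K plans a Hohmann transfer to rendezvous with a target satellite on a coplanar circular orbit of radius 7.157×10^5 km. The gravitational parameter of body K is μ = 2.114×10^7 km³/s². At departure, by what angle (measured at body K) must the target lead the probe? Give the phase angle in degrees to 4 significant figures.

φ = 104.8°

Semi-major axis of the transfer orbit: a_t = (84580 + 7.157×10^5)/2 = 4.0014×10^5 km.
The half-period of the transfer ellipse is t = π√(a_t³/μ) = 1.72948×10^5 s.
Target angular speed ω₂ = √(μ/r₂³) = 7.59374×10^-6 rad/s.
Angle swept by the target during transfer: ω₂·t = 1.31332 rad = 75.248°.
The probe traverses 180° on the transfer ellipse, so the target must lead by 180° − 75.248° = 104.8°.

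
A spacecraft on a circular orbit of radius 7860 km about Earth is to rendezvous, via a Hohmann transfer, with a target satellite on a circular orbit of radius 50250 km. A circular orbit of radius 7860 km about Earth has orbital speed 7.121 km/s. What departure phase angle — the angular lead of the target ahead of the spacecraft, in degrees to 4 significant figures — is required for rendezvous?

From the circular-orbit relation v² = μ/r at r = 7860 km: μ = v²r = (7.121)² × 7860 = 3.98570×10^5 km³/s².
Transfer-ellipse semi-major axis a_t = (r₁ + r₂)/2 = (7860 + 50250)/2 = 29055 km.
The half-period of the transfer ellipse is t = π√(a_t³/μ) = 24645 s.
Target angular speed ω₂ = √(μ/r₂³) = 5.6046×10^-5 rad/s.
Angle swept by the target during transfer: ω₂·t = 1.3813 rad = 79.14°.
The spacecraft traverses 180° on the transfer ellipse, so the target must lead by 180° − 79.14° = 100.9°.

φ = 100.9°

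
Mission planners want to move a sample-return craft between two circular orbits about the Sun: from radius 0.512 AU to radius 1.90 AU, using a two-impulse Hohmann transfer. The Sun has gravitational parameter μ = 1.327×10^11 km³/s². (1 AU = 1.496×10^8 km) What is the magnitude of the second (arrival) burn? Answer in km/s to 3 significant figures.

In km: r₁ = 0.512 × 1.496×10^8 = 7.65952×10^7 km; r₂ = 1.90 × 1.496×10^8 = 2.8424×10^8 km.
Semi-major axis of the transfer orbit: a_t = (7.65952×10^7 + 2.8424×10^8)/2 = 1.804176×10^8 km.
Circular speed at r = 2.8424×10^8 km: v_c = √(μ/r) = 21.60692 km/s.
Transfer-orbit speed at the same r (vis-viva, a = a_t): v_t = √[μ(2/r − 1/a_t)] = 14.07843 km/s.
Δv₂ = |v_t − v_c| = |14.07843 − 21.60692| = 7.528 km/s.

Δv₂ = 7.53 km/s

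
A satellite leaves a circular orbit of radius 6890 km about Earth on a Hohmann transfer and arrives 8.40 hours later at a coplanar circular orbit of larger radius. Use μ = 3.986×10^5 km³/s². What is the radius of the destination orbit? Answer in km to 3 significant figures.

r₂ = 59700 km

Transfer time t = 8.40 hours = 30240 s, and t = π√(a_t³/μ).
So a_t = (μ t²/π²)^(1/3) = (3.986×10^5 × (30240)² / π²)^(1/3) = 33302 km.
Since a_t = (r₁ + r₂)/2, r₂ = 2a_t − r₁ = 2×33302 − 6890 = 59714 km.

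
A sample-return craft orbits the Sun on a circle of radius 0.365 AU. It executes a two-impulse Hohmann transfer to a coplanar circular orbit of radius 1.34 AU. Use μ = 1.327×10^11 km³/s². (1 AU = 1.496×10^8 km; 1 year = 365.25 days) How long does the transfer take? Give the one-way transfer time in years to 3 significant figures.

t = 0.394 years

In km: r₁ = 0.365 × 1.496×10^8 = 5.4604×10^7 km; r₂ = 1.34 × 1.496×10^8 = 2.00464×10^8 km.
Transfer-ellipse semi-major axis a_t = (r₁ + r₂)/2 = (5.4604×10^7 + 2.00464×10^8)/2 = 1.27534×10^8 km.
Half the transfer-orbit period gives t = π√(a_t³/μ) = 1.242×10^7 s.
Converting: 1.242×10^7 s ÷ 3.15576×10^7 s/year (365.25 × 86400) = 0.394 years.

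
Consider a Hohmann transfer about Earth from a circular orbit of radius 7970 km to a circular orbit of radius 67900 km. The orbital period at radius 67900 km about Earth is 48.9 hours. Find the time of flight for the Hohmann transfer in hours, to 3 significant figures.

From Kepler's third law T² = 4π²r³/μ at r = 67900 km, T = 48.9 hours = 48.9 × 3600 s = 1.7604×10^5 s: μ = 4π²r³/T² = 3.98792×10^5 km³/s².
The Hohmann ellipse has a_t = (r₁ + r₂)/2 = 37935 km.
Half the transfer-orbit period gives t = π√(a_t³/μ) = 36760 s.
Converting: 36760 s ÷ 3600 s/hour = 10.2 hours.

t = 10.2 hours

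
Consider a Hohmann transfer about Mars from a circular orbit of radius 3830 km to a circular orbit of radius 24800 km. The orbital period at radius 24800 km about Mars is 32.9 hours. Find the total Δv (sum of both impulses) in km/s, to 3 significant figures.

Δv = 1.69 km/s

From Kepler's third law T² = 4π²r³/μ at r = 24800 km, T = 32.9 hours = 32.9 × 3600 s = 1.1844×10^5 s: μ = 4π²r³/T² = 42925.8 km³/s².
Transfer-ellipse semi-major axis a_t = (r₁ + r₂)/2 = (3830 + 24800)/2 = 14315 km.
At r₁ the circular-orbit speed is v₁ = √(μ/r₁) = 3.3478 km/s.
Transfer-orbit speed at r₁ (vis-viva): v_p = √[μ(2/r₁ − 1/a_t)] = 4.4065 km/s.
First burn Δv₁ = |v_p − v₁| = 1.059 km/s.
Circular speed at r₂: v₂ = √(μ/r₂) = 1.3156 km/s.
Transfer-orbit speed at r₂: v_a = √[μ(2/r₂ − 1/a_t)] = 0.68051 km/s.
Second burn Δv₂ = |v₂ − v_a| = 0.6351 km/s.
Δv = Δv₁ + Δv₂ = 1.059 + 0.6351 = 1.694 km/s.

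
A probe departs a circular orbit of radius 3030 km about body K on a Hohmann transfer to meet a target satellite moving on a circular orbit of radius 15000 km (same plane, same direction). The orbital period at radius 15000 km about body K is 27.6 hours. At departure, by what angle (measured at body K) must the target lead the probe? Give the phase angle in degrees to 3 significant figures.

From Kepler's third law T² = 4π²r³/μ at r = 15000 km, T = 27.6 hours = 27.6 × 3600 s = 99360 s: μ = 4π²r³/T² = 13496.2 km³/s².
The Hohmann ellipse has a_t = (r₁ + r₂)/2 = 9015 km.
Transfer time t = π√(a_t³/μ) = 23146.9 s.
Target angular speed ω₂ = √(μ/r₂³) = 6.32366×10^-5 rad/s.
Angle swept by the target during transfer: ω₂·t = 1.46373 rad = 83.87°.
The probe traverses 180° on the transfer ellipse, so the target must lead by 180° − 83.87° = 96.1°.

φ = 96.1°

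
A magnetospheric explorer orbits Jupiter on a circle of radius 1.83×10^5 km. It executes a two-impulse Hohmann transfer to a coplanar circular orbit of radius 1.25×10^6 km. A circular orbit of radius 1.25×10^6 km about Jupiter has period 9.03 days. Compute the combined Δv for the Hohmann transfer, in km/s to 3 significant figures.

Δv = 13.4 km/s

From Kepler's third law T² = 4π²r³/μ at r = 1.25×10^6 km, T = 9.03 days = 9.03 × 86400 s = 7.80192×10^5 s: μ = 4π²r³/T² = 1.26674×10^8 km³/s².
Semi-major axis of the transfer orbit: a_t = (1.830×10^5 + 1.250×10^6)/2 = 7.165×10^5 km.
Circular speed at r₁: v₁ = √(μ/r₁) = √(1.26674×10^8/1.830×10^5) = 26.310 km/s.
On the transfer ellipse at r₁, v² = μ(2/r − 1/a) gives v_p = √[μ(2/r₁ − 1/a_t)] = 34.751 km/s.
First burn Δv₁ = |v_p − v₁| = 8.441 km/s.
Circular speed at r₂: v₂ = √(μ/r₂) = 10.0667 km/s.
Transfer-orbit speed at r₂: v_a = √[μ(2/r₂ − 1/a_t)] = 5.08752 km/s.
Second burn Δv₂ = |v₂ − v_a| = 4.979 km/s.
Δv = Δv₁ + Δv₂ = 8.441 + 4.979 = 13.42 km/s.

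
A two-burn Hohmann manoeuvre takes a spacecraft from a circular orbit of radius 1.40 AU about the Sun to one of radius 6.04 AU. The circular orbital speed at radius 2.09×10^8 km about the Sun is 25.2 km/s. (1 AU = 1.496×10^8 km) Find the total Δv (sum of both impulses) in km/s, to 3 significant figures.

Δv = 11.6 km/s

From the circular-orbit relation v² = μ/r at r = 2.09×10^8 km: μ = v²r = (25.2)² × 2.09×10^8 = 1.32723×10^11 km³/s².
In km: r₁ = 1.40 × 1.496×10^8 = 2.0944×10^8 km; r₂ = 6.04 × 1.496×10^8 = 9.03584×10^8 km.
Transfer-ellipse semi-major axis a_t = (r₁ + r₂)/2 = (2.0944×10^8 + 9.03584×10^8)/2 = 5.56512×10^8 km.
At r₁ the circular-orbit speed is v₁ = √(μ/r₁) = 25.174 km/s.
Transfer-orbit speed at r₁ (vis-viva equation): v_p = √[μ(2/r₁ − 1/a_t)] = 32.077 km/s.
First burn Δv₁ = |v_p − v₁| = 6.903 km/s.
Circular speed at r₂: v₂ = √(μ/r₂) = 12.12 km/s.
Transfer-orbit speed at r₂: v_a = √[μ(2/r₂ − 1/a_t)] = 7.435 km/s.
Second burn Δv₂ = |v₂ − v_a| = 4.685 km/s.
Total Δv = Δv₁ + Δv₂ = 11.59 km/s.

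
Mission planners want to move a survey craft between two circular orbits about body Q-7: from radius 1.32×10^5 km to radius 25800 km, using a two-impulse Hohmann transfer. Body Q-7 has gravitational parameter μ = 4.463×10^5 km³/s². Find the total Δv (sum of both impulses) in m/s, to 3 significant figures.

Δv = 2010 m/s

The Hohmann ellipse has a_t = (r₁ + r₂)/2 = 78900 km.
At r₁ the circular-orbit speed is v₁ = √(μ/r₁) = 1.838766 km/s.
Transfer-orbit speed at r₁ (vis-viva equation): v_a = √[μ(2/r₁ − 1/a_t)] = 1.051472 km/s.
First burn Δv₁ = |v_a − v₁| = 0.78729 km/s.
At r₂, v₂ = √(μ/r₂) = 4.1591 km/s.
Transfer-orbit speed at r₂: v_p = √[μ(2/r₂ − 1/a_t)] = 5.3796 km/s.
Second burn Δv₂ = |v₂ − v_p| = 1.2205 km/s.
Δv = Δv₁ + Δv₂ = 0.78729 + 1.2205 = 2.008 km/s.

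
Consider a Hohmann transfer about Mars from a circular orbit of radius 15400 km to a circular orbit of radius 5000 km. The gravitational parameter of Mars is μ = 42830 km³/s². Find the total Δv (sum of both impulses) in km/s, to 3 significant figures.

Δv = 1.17 km/s

Transfer-ellipse semi-major axis a_t = (r₁ + r₂)/2 = (15400 + 5000)/2 = 10200 km.
At r₁ the circular-orbit speed is v₁ = √(μ/r₁) = 1.6677 km/s.
On the transfer ellipse at r₁, vis-viva gives v_a = √[μ(2/r₁ − 1/a_t)] = 1.1676 km/s.
First burn Δv₁ = |v_a − v₁| = 0.5001 km/s.
At r₂, v₂ = √(μ/r₂) = 2.92677 km/s.
Transfer-orbit speed at r₂: v_p = √[μ(2/r₂ − 1/a_t)] = 3.59625 km/s.
Second burn Δv₂ = |v₂ − v_p| = 0.6695 km/s.
Total Δv = Δv₁ + Δv₂ = 1.170 km/s.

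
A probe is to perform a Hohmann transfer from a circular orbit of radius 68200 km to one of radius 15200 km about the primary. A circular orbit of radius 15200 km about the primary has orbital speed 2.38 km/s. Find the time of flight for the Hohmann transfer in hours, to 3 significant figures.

t = 25.3 hours

From the circular-orbit relation v² = μ/r at r = 15200 km: μ = v²r = (2.38)² × 15200 = 86098.9 km³/s².
The Hohmann ellipse has a_t = (r₁ + r₂)/2 = 41700 km.
Transfer time t = π√(a_t³/μ) = π√((41700)³ / 86098.9) = 91170 s.
Converting: 91170 s ÷ 3600 s/hour = 25.3 hours.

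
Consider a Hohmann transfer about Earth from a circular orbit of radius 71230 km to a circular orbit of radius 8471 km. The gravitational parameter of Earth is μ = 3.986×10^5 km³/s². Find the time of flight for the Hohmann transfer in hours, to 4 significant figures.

t = 11.00 hours

The Hohmann ellipse has a_t = (r₁ + r₂)/2 = 39850.5 km.
Half the transfer-orbit period gives t = π√(a_t³/μ) = 39590 s.
Converting: 39590 s ÷ 3600 s/hour = 11.00 hours.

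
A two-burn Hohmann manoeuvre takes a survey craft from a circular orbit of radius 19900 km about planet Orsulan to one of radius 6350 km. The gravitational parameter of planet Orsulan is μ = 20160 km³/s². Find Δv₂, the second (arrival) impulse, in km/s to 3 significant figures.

Δv₂ = 0.412 km/s

Semi-major axis of the transfer orbit: a_t = (19900 + 6350)/2 = 13125 km.
Circular speed at r = 6350 km: v_c = √(μ/r) = 1.7818 km/s.
Transfer-orbit speed at the same r (vis-viva, a = a_t): v_t = √[μ(2/r − 1/a_t)] = 2.1940 km/s.
Δv₂ = |v_t − v_c| = |2.1940 − 1.7818| = 0.4122 km/s.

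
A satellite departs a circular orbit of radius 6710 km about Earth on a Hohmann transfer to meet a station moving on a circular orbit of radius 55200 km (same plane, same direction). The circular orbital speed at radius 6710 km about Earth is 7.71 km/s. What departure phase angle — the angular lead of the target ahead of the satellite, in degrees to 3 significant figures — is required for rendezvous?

From the circular-orbit relation v² = μ/r at r = 6710 km: μ = v²r = (7.71)² × 6710 = 3.98870×10^5 km³/s².
The Hohmann ellipse has a_t = (r₁ + r₂)/2 = 30955 km.
The half-period of the transfer ellipse is t = π√(a_t³/μ) = 27090 s.
The target's mean motion on its circular orbit is ω₂ = √(μ/r₂³) = 4.870×10^-5 rad/s.
Angle swept by the target during transfer: ω₂·t = 1.3193 rad = 75.59°.
Arrival is 180° from departure on the ellipse, so φ = 180° − 75.59° = 104°.

φ = 104°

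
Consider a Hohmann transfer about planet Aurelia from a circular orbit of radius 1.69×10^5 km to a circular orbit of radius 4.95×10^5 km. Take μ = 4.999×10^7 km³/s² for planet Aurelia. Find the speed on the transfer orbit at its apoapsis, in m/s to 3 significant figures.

v = 7170 m/s

The Hohmann ellipse has a_t = (r₁ + r₂)/2 = 3.320×10^5 km.
At apoapsis, r = 4.950×10^5 km.
From the vis-viva equation, v = √[μ(2/r − 1/a_t)] = 7.170 km/s.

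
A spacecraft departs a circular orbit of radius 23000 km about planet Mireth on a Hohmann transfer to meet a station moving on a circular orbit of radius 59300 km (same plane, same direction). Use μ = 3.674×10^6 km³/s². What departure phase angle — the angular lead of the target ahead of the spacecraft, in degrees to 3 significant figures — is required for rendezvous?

Transfer-ellipse semi-major axis a_t = (r₁ + r₂)/2 = (23000 + 59300)/2 = 41150 km.
Transfer time t = π√(a_t³/μ) = 13681.5 s.
Target angular speed ω₂ = √(μ/r₂³) = 1.32736×10^-4 rad/s.
Angle swept by the target during transfer: ω₂·t = 1.81603 rad = 104.1°.
The spacecraft traverses 180° on the transfer ellipse, so the target must lead by 180° − 104.1° = 75.9°.

φ = 75.9°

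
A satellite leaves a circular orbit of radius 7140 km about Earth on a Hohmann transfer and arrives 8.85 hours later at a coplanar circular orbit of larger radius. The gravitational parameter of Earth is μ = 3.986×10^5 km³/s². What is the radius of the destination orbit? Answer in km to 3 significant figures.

Transfer time t = 8.85 hours = 31860 s, and t = π√(a_t³/μ).
So a_t = (μ t²/π²)^(1/3) = (3.986×10^5 × (31860)² / π²)^(1/3) = 34481 km.
Since a_t = (r₁ + r₂)/2, r₂ = 2a_t − r₁ = 2×34481 − 7140 = 61822 km.

r₂ = 61800 km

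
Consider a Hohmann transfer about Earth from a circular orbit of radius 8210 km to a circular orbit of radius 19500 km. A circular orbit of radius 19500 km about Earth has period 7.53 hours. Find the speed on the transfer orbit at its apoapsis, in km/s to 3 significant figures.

From Kepler's third law T² = 4π²r³/μ at r = 19500 km, T = 7.53 hours = 7.53 × 3600 s = 27108 s: μ = 4π²r³/T² = 3.98353×10^5 km³/s².
Transfer-ellipse semi-major axis a_t = (r₁ + r₂)/2 = (8210 + 19500)/2 = 13855 km.
The apoapsis of the transfer ellipse is at r = 19500 km.
Vis-viva: v = √[μ(2/r − 1/a_t)] = √[3.98353×10^5 × (2/19500 − 1/13855)] = 3.479 km/s.

v = 3.48 km/s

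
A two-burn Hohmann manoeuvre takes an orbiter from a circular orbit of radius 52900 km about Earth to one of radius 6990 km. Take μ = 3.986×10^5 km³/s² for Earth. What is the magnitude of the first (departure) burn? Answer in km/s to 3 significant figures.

The Hohmann ellipse has a_t = (r₁ + r₂)/2 = 29945 km.
Circular speed at r = 52900 km: v_c = √(μ/r) = 2.745 km/s.
Transfer-orbit speed at the same r (vis-viva, a = a_t): v_t = √[μ(2/r − 1/a_t)] = 1.326 km/s.
Δv₁ = |v_t − v_c| = |1.326 − 2.745| = 1.419 km/s.

Δv₁ = 1.42 km/s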